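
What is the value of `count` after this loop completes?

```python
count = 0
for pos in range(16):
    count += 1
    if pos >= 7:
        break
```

Loop breaks when pos reaches 7, count is 8
`count` takes the values: 0 → 1 → 2 → 3 → 4 → 5 → 6 → 7 → 8

Answer: 8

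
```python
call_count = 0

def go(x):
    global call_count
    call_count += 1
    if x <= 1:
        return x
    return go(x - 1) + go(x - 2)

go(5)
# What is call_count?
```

Calls(x) = 1 + Calls(x-1) + Calls(x-2); Calls(0)=Calls(1)=1. For x=5 this gives 15.

Answer: 15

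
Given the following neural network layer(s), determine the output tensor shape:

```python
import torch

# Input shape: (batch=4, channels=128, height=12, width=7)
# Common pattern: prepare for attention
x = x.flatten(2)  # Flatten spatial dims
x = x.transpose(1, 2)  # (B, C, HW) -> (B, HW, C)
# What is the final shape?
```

Input: (4, 128, 12, 7) -> after flatten(2): (4, 128, 84) -> Output: (4, 84, 128)

Answer: (4, 84, 128)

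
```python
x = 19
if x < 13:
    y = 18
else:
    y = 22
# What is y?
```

Trace:
`x = 19` → x = 19
`if x < 13: ...` → x < 13 is False, take else branch → y = 22
So y = 22

Answer: 22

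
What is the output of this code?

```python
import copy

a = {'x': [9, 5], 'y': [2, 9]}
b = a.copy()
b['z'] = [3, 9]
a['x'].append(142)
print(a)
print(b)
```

Key concept: shallow copy of dict with mutable values.
Step by step:
`a = {'x': [9, 5], 'y': [2, 9]}` → a = {'x': [9, 5], 'y': [2, 9]}
`b = a.copy()` → b = {'x': [9, 5], 'y': [2, 9]}
`b['z'] = [3, 9]` → b = {'x': [9, 5], 'y': [2, 9], 'z': [3, 9]}
`a['x'].append(142)` → a = {'x': [9, 5, 142], 'y': [2, 9]}; b = {'x': [9, 5, 142], 'y': [2, 9], 'z': [3, 9]}
`print(a)` → prints {'x': [9, 5, 142], 'y': [2, 9]}
`print(b)` → prints {'x': [9, 5, 142], 'y': [2, 9], 'z': [3, 9]}

Answer:
{'x': [9, 5, 142], 'y': [2, 9]}
{'x': [9, 5, 142], 'y': [2, 9], 'z': [3, 9]}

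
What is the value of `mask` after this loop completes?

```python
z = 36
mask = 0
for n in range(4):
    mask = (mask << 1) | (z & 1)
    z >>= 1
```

Reverse lowest 4 bits of 36
`mask` takes the values: 0 → 1 → 2

Answer: 2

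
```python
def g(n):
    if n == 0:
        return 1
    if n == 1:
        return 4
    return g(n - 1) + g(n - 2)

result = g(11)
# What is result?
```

Build up from base cases: g(0)=1, g(1)=4, g(2)=5, g(3)=9, g(4)=14, g(5)=23, g(6)=37, ..., g(11)=411

Answer: 411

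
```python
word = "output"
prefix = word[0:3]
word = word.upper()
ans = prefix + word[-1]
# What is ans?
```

Trace:
`word = "output"` → word = 'output'
`prefix = word[0:3]` → prefix = 'out'
`word = word.upper()` → word = 'OUTPUT'
`ans = prefix + word[-1]` → ans = 'outT'
So ans = 'outT'

Answer: 'outT'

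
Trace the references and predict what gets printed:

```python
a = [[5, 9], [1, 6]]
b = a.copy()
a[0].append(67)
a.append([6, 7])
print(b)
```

Key concept: shallow copy with nested lists.
Step by step:
`a = [[5, 9], [1, 6]]` → a = [[5, 9], [1, 6]]
`b = a.copy()` → b = [[5, 9], [1, 6]]
`a[0].append(67)` → a = [[5, 9, 67], [1, 6]]; b = [[5, 9, 67], [1, 6]]
`a.append([6, 7])` → a = [[5, 9, 67], [1, 6], [6, 7]]
`print(b)` → prints [[5, 9, 67], [1, 6]]

Answer: [[5, 9, 67], [1, 6]]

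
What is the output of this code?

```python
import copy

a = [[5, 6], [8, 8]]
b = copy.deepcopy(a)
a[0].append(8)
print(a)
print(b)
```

Key concept: deep copy is fully independent.
Step by step:
`a = [[5, 6], [8, 8]]` → a = [[5, 6], [8, 8]]
`b = copy.deepcopy(a)` → b = [[5, 6], [8, 8]]
`a[0].append(8)` → a = [[5, 6, 8], [8, 8]]
`print(a)` → prints [[5, 6, 8], [8, 8]]
`print(b)` → prints [[5, 6], [8, 8]]

Answer:
[[5, 6, 8], [8, 8]]
[[5, 6], [8, 8]]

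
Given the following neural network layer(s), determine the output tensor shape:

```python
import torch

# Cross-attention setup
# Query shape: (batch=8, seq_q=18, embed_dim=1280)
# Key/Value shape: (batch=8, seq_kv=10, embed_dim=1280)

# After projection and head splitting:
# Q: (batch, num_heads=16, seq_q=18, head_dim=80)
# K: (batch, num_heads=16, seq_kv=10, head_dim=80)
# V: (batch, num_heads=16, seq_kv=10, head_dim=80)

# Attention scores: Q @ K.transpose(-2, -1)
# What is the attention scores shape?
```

Input: (8, 18, 1280) -> Output: (8, 16, 18, 10)

Answer: (8, 16, 18, 10)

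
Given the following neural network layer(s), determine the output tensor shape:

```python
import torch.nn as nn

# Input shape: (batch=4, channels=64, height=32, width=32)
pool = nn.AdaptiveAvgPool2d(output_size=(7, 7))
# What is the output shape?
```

Input: (4, 64, 32, 32) -> Output: (4, 64, 7, 7)

Answer: (4, 64, 7, 7)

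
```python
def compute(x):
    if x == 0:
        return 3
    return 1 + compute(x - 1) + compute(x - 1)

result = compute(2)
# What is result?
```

compute(x) = 1 + 2·compute(x-1), compute(0)=3. Closed form: (3+1)·2^2 - 1 = 15.

Answer: 15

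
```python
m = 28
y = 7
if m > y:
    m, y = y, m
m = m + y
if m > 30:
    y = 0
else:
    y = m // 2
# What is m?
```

Trace:
`m = 28` → m = 28
`y = 7` → y = 7
`if m > y: ...` → m > y is True → m = 7; y = 28
`m = m + y` → m = 35
`if m > 30: ...` → m > 30 is True → y = 0
So m = 35

Answer: 35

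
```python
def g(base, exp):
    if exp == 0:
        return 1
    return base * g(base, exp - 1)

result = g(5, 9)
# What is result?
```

g(5, 9) = 5 * 5 * 5 * 5 * 5 * 5 * 5 * 5 * 5 = 1953125

Answer: 1953125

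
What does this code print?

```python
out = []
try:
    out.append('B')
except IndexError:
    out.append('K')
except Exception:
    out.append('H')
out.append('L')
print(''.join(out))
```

Execution trace: 'B' (try body, no exception) → 'L' (after the try/except). Output: BL

Answer: BL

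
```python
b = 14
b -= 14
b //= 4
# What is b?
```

Trace:
`b = 14` → b = 14
`b -= 14` → b = 0
`b //= 4` → b = 0
So b = 0

Answer: 0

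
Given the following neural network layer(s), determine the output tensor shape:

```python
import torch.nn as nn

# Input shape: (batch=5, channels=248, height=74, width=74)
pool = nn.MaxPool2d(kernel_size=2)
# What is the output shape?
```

Input: (5, 248, 74, 74) -> Output: (5, 248, 37, 37)

Answer: (5, 248, 37, 37)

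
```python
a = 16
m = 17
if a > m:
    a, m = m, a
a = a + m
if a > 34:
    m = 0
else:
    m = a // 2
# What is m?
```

Trace:
`a = 16` → a = 16
`m = 17` → m = 17
`if a > m: ...` → a > m is False → no variable changes
`a = a + m` → a = 33
`if a > 34: ...` → a > 34 is False, take else branch → m = 16
So m = 16

Answer: 16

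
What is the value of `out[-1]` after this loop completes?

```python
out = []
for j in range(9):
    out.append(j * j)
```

Last element of squares 0 to 8
`out` takes the values: [] → [0] → [0, 1] → [0, 1, 4] → [0, 1, 4, 9] → [0, 1, 4, 9, 16] → [0, 1, 4, 9, 16, 25] → [0, 1, 4, 9, 16, 25, 36] → [0, 1, 4, 9, 16, 25, 36, 49] → [0, 1, 4, 9, 16, 25, 36, 49, 64]
So `out[-1]` = 64

Answer: 64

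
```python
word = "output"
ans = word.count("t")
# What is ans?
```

Trace:
`word = "output"` → word = 'output'
`ans = word.count("t")` → ans = 2
So ans = 2

Answer: 2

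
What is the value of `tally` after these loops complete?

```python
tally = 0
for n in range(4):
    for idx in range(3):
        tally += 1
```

4 * 3 = 12
`tally` takes the values: 0 → 1 → 2 → 3 → 4 → 5 → 6 → 7 → 8 → 9 → 10 → 11 → 12

Answer: 12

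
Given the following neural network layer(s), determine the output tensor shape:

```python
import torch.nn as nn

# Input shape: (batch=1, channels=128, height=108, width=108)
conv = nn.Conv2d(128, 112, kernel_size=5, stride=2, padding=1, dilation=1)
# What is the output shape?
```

Input: (1, 128, 108, 108) -> Output: (1, 112, 53, 53)

Answer: (1, 112, 53, 53)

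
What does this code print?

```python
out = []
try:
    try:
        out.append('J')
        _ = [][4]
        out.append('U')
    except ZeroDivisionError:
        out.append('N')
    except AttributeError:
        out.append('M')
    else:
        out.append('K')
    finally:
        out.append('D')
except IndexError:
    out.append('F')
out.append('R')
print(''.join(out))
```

Execution trace: 'J' (try body) → 'D' (finally) → 'F' (outer except IndexError) → 'R' (after the try/except). Output: JDFR

Answer: JDFR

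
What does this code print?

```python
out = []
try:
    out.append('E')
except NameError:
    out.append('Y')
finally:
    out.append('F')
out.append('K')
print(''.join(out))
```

Execution trace: 'E' (try body, no exception) → 'F' (finally) → 'K' (after the try/except). Output: EFK

Answer: EFK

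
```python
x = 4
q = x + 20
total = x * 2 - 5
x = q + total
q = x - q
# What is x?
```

Trace:
`x = 4` → x = 4
`q = x + 20` → q = 24
`total = x * 2 - 5` → total = 3
`x = q + total` → x = 27
`q = x - q` → q = 3
So x = 27

Answer: 27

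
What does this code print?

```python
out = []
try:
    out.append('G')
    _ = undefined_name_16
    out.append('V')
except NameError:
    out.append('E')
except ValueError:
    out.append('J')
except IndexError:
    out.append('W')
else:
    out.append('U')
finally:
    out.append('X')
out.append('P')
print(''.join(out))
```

Execution trace: 'G' (try body) → 'E' (except NameError) → 'X' (finally) → 'P' (after the try/except). Output: GEXP

Answer: GEXP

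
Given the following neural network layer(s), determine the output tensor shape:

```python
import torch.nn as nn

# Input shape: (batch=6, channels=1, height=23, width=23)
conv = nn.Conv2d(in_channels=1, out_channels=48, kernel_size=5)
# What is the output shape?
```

Input: (6, 1, 23, 23) -> Output: (6, 48, 19, 19)

Answer: (6, 48, 19, 19)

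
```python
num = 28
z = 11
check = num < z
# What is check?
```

Trace:
`num = 28` → num = 28
`z = 11` → z = 11
`check = num < z` → check = False
So check = False

Answer: False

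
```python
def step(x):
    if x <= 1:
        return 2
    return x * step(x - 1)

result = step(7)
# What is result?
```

step(7) = 7 * 6 * 5 * 4 * 3 * 2 * 2 = 10080

Answer: 10080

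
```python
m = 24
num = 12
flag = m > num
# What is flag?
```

Trace:
`m = 24` → m = 24
`num = 12` → num = 12
`flag = m > num` → flag = True
So flag = True

Answer: True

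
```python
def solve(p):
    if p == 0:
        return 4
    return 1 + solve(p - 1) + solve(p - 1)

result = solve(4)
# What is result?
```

solve(p) = 1 + 2·solve(p-1), solve(0)=4. Closed form: (4+1)·2^4 - 1 = 79.

Answer: 79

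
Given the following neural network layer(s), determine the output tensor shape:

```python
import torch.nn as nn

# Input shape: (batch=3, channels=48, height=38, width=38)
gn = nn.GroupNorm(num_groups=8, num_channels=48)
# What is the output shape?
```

Input: (3, 48, 38, 38) -> Output: (3, 48, 38, 38)

Answer: (3, 48, 38, 38)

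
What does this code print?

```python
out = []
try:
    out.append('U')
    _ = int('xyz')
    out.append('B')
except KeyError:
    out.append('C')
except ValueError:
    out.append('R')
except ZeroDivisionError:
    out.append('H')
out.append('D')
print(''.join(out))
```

Execution trace: 'U' (try body) → 'R' (except ValueError) → 'D' (after the try/except). Output: URD

Answer: URD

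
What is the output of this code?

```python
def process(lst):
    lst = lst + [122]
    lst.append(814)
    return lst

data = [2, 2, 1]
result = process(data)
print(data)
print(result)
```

Key concept: rebinding parameter vs mutation.
Step by step:
`data = [2, 2, 1]` → data = [2, 2, 1]
`result = process(data)` → result = [2, 2, 1, 122, 814]
`print(data)` → prints [2, 2, 1]
`print(result)` → prints [2, 2, 1, 122, 814]

Answer:
[2, 2, 1]
[2, 2, 1, 122, 814]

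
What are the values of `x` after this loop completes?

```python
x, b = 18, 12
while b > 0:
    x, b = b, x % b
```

GCD of 18 and 12
`x` takes the values: 18 → 12 → 6

Answer: 6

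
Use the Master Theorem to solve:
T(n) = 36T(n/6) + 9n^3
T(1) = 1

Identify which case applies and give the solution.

a=36, b=6, f(n)=9n^3. log_6(36) = 2. Since c=3 > 2 and the regularity condition holds (36(n/6)^3 = (36/6^3)n^3 with 36/6^3 < 1), Case 3 applies: T(n) = Θ(f(n)) = O(n^3).

Answer: O(n^3) - Case 3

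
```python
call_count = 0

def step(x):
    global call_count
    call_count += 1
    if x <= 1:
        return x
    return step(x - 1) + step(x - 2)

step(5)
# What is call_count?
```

Calls(x) = 1 + Calls(x-1) + Calls(x-2); Calls(0)=Calls(1)=1. For x=5 this gives 15.

Answer: 15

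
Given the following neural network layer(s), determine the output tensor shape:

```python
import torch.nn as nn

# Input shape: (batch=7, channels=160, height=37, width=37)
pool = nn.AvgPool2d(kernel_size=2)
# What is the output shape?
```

Input: (7, 160, 37, 37) -> Output: (7, 160, 18, 18)

Answer: (7, 160, 18, 18)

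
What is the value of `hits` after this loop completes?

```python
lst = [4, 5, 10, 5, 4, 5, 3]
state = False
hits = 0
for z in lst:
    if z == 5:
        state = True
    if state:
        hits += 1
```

Count elements after first 5 in [4, 5, 10, 5, 4, 5, 3]
`hits` takes the values: 0 → 1 → 2 → 3 → 4 → 5 → 6

Answer: 6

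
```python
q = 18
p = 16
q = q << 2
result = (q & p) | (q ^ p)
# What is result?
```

Trace:
`q = 18` → q = 18
`p = 16` → p = 16
`q = q << 2` → q = 72
`result = (q & p) | (q ^ p)` → result = 88
So result = 88

Answer: 88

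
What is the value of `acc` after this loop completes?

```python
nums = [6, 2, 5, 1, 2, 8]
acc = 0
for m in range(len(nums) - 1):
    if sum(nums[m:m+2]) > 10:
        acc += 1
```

Count windows with sum > 10
`acc` takes the values: 0

Answer: 0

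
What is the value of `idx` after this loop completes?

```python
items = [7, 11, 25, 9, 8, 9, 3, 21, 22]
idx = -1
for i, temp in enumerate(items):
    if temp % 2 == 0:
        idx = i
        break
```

First even number index in [7, 11, 25, 9, 8, 9, 3, 21, 22]
`idx` takes the values: -1 → 4

Answer: 4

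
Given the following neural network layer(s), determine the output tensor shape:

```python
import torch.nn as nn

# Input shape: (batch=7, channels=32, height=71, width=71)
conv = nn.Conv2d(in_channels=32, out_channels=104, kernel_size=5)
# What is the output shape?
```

Input: (7, 32, 71, 71) -> Output: (7, 104, 67, 67)

Answer: (7, 104, 67, 67)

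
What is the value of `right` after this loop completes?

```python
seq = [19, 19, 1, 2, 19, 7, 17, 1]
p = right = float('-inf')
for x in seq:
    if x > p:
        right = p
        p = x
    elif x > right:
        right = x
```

Second largest (with repeats) in [19, 19, 1, 2, 19, 7, 17, 1]
`right` takes the values: -inf → 19

Answer: 19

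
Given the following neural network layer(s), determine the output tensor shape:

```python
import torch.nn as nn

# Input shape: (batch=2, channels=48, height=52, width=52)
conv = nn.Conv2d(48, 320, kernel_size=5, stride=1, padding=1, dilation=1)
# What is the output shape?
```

Input: (2, 48, 52, 52) -> Output: (2, 320, 50, 50)

Answer: (2, 320, 50, 50)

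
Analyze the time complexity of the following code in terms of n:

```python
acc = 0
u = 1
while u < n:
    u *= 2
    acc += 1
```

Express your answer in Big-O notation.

Each loop level contributes: log n. Multiplying the contributions gives O(log n).

Answer: O(log n)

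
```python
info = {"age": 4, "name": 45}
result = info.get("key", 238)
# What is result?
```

Trace:
`info = {"age": 4, "name": 45}` → info = {'age': 4, 'name': 45}
`result = info.get("key", 238)` → result = 238
So result = 238

Answer: 238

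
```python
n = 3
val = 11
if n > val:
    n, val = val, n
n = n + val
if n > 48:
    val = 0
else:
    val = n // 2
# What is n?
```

Trace:
`n = 3` → n = 3
`val = 11` → val = 11
`if n > val: ...` → n > val is False → no variable changes
`n = n + val` → n = 14
`if n > 48: ...` → n > 48 is False, take else branch → val = 7
So n = 14

Answer: 14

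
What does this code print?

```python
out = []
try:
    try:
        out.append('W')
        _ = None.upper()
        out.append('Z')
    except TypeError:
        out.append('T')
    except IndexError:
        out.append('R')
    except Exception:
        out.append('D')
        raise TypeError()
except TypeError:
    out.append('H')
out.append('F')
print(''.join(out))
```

Execution trace: 'W' (inner try body) → 'D' (inner except Exception) → 'H' (outer except TypeError) → 'F' (after the try/except). Output: WDHF

Answer: WDHF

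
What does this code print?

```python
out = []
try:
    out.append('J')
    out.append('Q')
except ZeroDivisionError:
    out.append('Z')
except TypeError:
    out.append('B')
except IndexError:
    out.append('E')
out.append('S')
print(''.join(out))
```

Execution trace: 'J' (try body) → 'Q' (try body, no exception) → 'S' (after the try/except). Output: JQS

Answer: JQS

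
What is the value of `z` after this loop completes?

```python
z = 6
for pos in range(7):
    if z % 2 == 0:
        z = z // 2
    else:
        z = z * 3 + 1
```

Collatz-style transformation from 6
`z` takes the values: 6 → 3 → 10 → 5 → 16 → 8 → 4 → 2

Answer: 2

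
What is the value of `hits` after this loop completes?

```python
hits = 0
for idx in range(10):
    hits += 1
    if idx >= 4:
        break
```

Loop breaks when idx reaches 4, hits is 5
`hits` takes the values: 0 → 1 → 2 → 3 → 4 → 5

Answer: 5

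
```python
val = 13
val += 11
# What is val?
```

Trace:
`val = 13` → val = 13
`val += 11` → val = 24
So val = 24

Answer: 24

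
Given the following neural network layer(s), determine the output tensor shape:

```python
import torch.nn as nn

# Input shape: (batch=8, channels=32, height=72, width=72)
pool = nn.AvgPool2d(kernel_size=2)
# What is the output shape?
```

Input: (8, 32, 72, 72) -> Output: (8, 32, 36, 36)

Answer: (8, 32, 36, 36)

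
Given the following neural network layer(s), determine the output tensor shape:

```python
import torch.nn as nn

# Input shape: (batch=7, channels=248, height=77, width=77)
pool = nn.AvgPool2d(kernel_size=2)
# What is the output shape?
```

Input: (7, 248, 77, 77) -> Output: (7, 248, 38, 38)

Answer: (7, 248, 38, 38)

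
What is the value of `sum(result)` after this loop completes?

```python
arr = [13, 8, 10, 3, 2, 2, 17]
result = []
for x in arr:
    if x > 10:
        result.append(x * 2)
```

Sum of doubled values > 10
`result` takes the values: [] → [26] → [26, 34]
So `sum(result)` = 60

Answer: 60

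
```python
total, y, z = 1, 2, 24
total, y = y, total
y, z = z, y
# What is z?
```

Trace:
`total, y, z = 1, 2, 24` → total = 1; y = 2; z = 24
`total, y = y, total` → total = 2; y = 1
`y, z = z, y` → y = 24; z = 1
So z = 1

Answer: 1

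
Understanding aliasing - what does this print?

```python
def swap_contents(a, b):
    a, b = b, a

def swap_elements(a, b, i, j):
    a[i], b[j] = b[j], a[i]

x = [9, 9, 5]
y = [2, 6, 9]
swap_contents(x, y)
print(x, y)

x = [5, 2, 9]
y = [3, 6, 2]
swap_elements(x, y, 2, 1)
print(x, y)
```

Key concept: parameter rebinding vs mutation.
Step by step:
`x = [9, 9, 5]` → x = [9, 9, 5]
`y = [2, 6, 9]` → y = [2, 6, 9]
`swap_contents(x, y)` → no visible change to tracked variables
`print(x, y)` → prints [9, 9, 5] [2, 6, 9]
`x = [5, 2, 9]` → x = [5, 2, 9]
`y = [3, 6, 2]` → y = [3, 6, 2]
`swap_elements(x, y, 2, 1)` → x = [5, 2, 6]; y = [3, 9, 2]
`print(x, y)` → prints [5, 2, 6] [3, 9, 2]

Answer:
[9, 9, 5] [2, 6, 9]
[5, 2, 6] [3, 9, 2]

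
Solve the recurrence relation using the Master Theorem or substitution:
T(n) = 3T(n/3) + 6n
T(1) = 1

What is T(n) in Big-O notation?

By Master Theorem: a=3, b=3, f(n)=6n. Since log_3(3) = 1 and f(n) = Θ(n^1), Case 2 applies. T(n) = O(n log n).

Answer: O(n log n)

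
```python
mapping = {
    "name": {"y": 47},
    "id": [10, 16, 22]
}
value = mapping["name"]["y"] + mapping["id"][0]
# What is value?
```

Trace:
`mapping = { ...` → mapping = {'name': {'y': 47}, 'id': [10, 16, 22]}
`value = mapping["name"]["y"] + mapping["id"][0]` → value = 57
So value = 57

Answer: 57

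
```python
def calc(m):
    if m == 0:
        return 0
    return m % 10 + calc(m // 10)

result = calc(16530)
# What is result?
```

Sum of digits of 16530: 0 + 3 + 5 + 6 + 1 = 15

Answer: 15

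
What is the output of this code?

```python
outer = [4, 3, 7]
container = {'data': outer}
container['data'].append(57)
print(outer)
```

Key concept: dict holds reference to list.
Step by step:
`outer = [4, 3, 7]` → outer = [4, 3, 7]
`container = {'data': outer}` → container = {'data': [4, 3, 7]}
`container['data'].append(57)` → outer = [4, 3, 7, 57]; container = {'data': [4, 3, 7, 57]}
`print(outer)` → prints [4, 3, 7, 57]

Answer: [4, 3, 7, 57]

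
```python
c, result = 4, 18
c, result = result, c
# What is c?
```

Trace:
`c, result = 4, 18` → c = 4; result = 18
`c, result = result, c` → c = 18; result = 4
So c = 18

Answer: 18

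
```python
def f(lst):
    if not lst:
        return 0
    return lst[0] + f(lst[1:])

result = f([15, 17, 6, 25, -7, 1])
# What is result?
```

15 + 17 + 6 + 25 + (-7) + 1 + 0 = 57

Answer: 57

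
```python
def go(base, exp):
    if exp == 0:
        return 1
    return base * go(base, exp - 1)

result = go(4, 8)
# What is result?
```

go(4, 8) = 4 * 4 * 4 * 4 * 4 * 4 * 4 * 4 = 65536

Answer: 65536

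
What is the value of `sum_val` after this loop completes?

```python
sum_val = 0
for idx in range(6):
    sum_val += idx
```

Sum of 0 to 5 = 15
`sum_val` takes the values: 0 → 1 → 3 → 6 → 10 → 15

Answer: 15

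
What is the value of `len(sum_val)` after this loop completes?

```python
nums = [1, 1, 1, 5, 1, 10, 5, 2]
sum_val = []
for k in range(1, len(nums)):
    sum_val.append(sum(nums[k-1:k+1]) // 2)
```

Number of 2-element averages
`sum_val` takes the values: [] → [1] → [1, 1] → [1, 1, 3] → [1, 1, 3, 3] → [1, 1, 3, 3, 5] → [1, 1, 3, 3, 5, 7] → [1, 1, 3, 3, 5, 7, 3]
So `len(sum_val)` = 7

Answer: 7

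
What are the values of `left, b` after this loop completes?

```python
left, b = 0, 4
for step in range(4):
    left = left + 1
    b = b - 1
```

left goes 0→4, b goes 4→0
`left, b` takes the values: (0, 4) → (1, 4) → (1, 3) → (2, 3) → (2, 2) → (3, 2) → (3, 1) → (4, 1) → (4, 0)

Answer: 4, 0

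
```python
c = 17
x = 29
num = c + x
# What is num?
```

Trace:
`c = 17` → c = 17
`x = 29` → x = 29
`num = c + x` → num = 46
So num = 46

Answer: 46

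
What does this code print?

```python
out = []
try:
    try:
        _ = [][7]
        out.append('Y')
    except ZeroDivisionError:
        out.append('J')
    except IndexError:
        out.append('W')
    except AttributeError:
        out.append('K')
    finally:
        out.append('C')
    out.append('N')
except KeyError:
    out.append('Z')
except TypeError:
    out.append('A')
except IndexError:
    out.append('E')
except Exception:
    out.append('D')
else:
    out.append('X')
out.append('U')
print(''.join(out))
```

Execution trace: 'W' (inner except IndexError) → 'C' (inner finally) → 'N' (try body, no exception) → 'X' (else) → 'U' (after the try/except). Output: WCNXU

Answer: WCNXU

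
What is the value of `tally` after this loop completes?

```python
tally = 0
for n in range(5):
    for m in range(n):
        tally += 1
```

Triangle number: 0+1+2+...+4
`tally` takes the values: 0 → 1 → 2 → 3 → 4 → 5 → 6 → 7 → 8 → 9 → 10

Answer: 10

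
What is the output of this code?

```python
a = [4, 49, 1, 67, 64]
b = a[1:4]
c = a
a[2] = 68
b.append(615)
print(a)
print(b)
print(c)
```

Key concept: slice vs alias.
Step by step:
`a = [4, 49, 1, 67, 64]` → a = [4, 49, 1, 67, 64]
`b = a[1:4]` → b = [49, 1, 67]
`c = a` → c = [4, 49, 1, 67, 64] (same object as a)
`a[2] = 68` → a = [4, 49, 68, 67, 64] (same object as c); c = [4, 49, 68, 67, 64] (same object as a)
`b.append(615)` → b = [49, 1, 67, 615]
`print(a)` → prints [4, 49, 68, 67, 64]
`print(b)` → prints [49, 1, 67, 615]
`print(c)` → prints [4, 49, 68, 67, 64]

Answer:
[4, 49, 68, 67, 64]
[49, 1, 67, 615]
[4, 49, 68, 67, 64]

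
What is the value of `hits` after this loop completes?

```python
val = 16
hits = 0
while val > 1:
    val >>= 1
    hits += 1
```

Count right shifts until 1
`hits` takes the values: 0 → 1 → 2 → 3 → 4

Answer: 4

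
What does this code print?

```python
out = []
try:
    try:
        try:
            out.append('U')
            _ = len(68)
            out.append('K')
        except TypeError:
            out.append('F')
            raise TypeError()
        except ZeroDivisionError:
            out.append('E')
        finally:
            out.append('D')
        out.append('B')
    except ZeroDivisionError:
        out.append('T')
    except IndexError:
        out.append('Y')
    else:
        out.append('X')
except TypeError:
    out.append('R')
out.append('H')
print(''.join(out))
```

Execution trace: 'U' (inner try body) → 'F' (inner except TypeError) → 'D' (inner finally) → 'R' (outer except TypeError) → 'H' (after the try/except). Output: UFDRH

Answer: UFDRH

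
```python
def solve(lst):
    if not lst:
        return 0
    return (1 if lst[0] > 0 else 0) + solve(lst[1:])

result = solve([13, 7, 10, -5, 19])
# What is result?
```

Count of positive elements in [13, 7, 10, -5, 19] = 4

Answer: 4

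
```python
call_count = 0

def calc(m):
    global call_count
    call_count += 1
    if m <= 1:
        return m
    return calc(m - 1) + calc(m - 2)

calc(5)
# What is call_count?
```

Calls(m) = 1 + Calls(m-1) + Calls(m-2); Calls(0)=Calls(1)=1. For m=5 this gives 15.

Answer: 15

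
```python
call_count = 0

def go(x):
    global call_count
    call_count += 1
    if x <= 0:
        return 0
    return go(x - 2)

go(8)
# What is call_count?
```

Linear recursion stepping by 2: 5 calls from x=8 down to ≤0.

Answer: 5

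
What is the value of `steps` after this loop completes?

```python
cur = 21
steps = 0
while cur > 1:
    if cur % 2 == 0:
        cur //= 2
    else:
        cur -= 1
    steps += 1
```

Steps to reduce 21 to 1
`steps` takes the values: 0 → 1 → 2 → 3 → 4 → 5 → 6

Answer: 6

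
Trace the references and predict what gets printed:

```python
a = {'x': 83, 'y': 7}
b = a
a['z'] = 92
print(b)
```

Key concept: dict aliasing.
Step by step:
`a = {'x': 83, 'y': 7}` → a = {'x': 83, 'y': 7}
`b = a` → b = {'x': 83, 'y': 7} (same object as a)
`a['z'] = 92` → a = {'x': 83, 'y': 7, 'z': 92} (same object as b); b = {'x': 83, 'y': 7, 'z': 92} (same object as a)
`print(b)` → prints {'x': 83, 'y': 7, 'z': 92}

Answer: {'x': 83, 'y': 7, 'z': 92}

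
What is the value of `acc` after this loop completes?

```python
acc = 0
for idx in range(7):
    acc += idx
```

Sum of 0 to 6 = 21
`acc` takes the values: 0 → 1 → 3 → 6 → 10 → 15 → 21

Answer: 21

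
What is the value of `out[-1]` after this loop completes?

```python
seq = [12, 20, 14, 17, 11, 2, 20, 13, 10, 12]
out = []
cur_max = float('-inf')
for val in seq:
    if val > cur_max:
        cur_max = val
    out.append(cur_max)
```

Running max ends at 20
`out` takes the values: [] → [12] → [12, 20] → [12, 20, 20] → [12, 20, 20, 20] → [12, 20, 20, 20, 20] → [12, 20, 20, 20, 20, 20] → [12, 20, 20, 20, 20, 20, 20] → [12, 20, 20, 20, 20, 20, 20, 20] → [12, 20, 20, 20, 20, 20, 20, 20, 20] → [12, 20, 20, 20, 20, 20, 20, 20, 20, 20]
So `out[-1]` = 20

Answer: 20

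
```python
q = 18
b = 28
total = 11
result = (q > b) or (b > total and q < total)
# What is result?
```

Trace:
`q = 18` → q = 18
`b = 28` → b = 28
`total = 11` → total = 11
`result = (q > b) or (b > total and q < total)` → result = False
So result = False

Answer: False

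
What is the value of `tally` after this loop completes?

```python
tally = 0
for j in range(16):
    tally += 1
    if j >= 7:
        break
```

Loop breaks when j reaches 7, tally is 8
`tally` takes the values: 0 → 1 → 2 → 3 → 4 → 5 → 6 → 7 → 8

Answer: 8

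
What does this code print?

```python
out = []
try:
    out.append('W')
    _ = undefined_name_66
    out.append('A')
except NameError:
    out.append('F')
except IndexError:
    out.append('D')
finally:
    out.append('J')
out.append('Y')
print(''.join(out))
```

Execution trace: 'W' (try body) → 'F' (except NameError) → 'J' (finally) → 'Y' (after the try/except). Output: WFJY

Answer: WFJY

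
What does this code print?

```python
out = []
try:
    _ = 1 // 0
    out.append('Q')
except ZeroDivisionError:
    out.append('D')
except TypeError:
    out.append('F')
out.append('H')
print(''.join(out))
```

Execution trace: 'D' (except ZeroDivisionError) → 'H' (after the try/except). Output: DH

Answer: DH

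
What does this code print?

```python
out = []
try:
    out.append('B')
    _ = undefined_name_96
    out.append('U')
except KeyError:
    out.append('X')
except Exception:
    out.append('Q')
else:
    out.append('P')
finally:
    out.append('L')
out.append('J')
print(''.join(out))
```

Execution trace: 'B' (try body) → 'Q' (except Exception) → 'L' (finally) → 'J' (after the try/except). Output: BQLJ

Answer: BQLJ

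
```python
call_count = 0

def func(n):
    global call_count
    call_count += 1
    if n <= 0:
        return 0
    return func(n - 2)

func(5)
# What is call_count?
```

Linear recursion stepping by 2: 4 calls from n=5 down to ≤0.

Answer: 4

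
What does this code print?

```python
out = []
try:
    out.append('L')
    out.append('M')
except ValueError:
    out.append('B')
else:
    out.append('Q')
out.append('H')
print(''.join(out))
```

Execution trace: 'L' (try body) → 'M' (try body, no exception) → 'Q' (else) → 'H' (after the try/except). Output: LMQH

Answer: LMQH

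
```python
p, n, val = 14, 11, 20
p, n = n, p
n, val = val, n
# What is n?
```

Trace:
`p, n, val = 14, 11, 20` → p = 14; n = 11; val = 20
`p, n = n, p` → p = 11; n = 14
`n, val = val, n` → n = 20; val = 14
So n = 20

Answer: 20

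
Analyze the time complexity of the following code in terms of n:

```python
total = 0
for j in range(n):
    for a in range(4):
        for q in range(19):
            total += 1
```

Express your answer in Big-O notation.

Each loop level contributes: n × 1 × 1. Multiplying the contributions gives O(n).

Answer: O(n)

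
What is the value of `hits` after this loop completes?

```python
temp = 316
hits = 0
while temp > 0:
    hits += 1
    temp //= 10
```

Count digits by repeated division by 10
`hits` takes the values: 0 → 1 → 2 → 3

Answer: 3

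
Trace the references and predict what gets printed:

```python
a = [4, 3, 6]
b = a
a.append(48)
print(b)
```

Key concept: basic list aliasing.
Step by step:
`a = [4, 3, 6]` → a = [4, 3, 6]
`b = a` → b = [4, 3, 6] (same object as a)
`a.append(48)` → a = [4, 3, 6, 48] (same object as b); b = [4, 3, 6, 48] (same object as a)
`print(b)` → prints [4, 3, 6, 48]

Answer: [4, 3, 6, 48]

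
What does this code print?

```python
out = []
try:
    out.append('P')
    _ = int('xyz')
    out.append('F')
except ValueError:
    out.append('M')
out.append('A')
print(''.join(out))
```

Execution trace: 'P' (try body) → 'M' (except ValueError) → 'A' (after the try/except). Output: PMA

Answer: PMA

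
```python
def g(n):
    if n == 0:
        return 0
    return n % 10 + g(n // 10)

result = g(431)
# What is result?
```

Sum of digits of 431: 1 + 3 + 4 = 8

Answer: 8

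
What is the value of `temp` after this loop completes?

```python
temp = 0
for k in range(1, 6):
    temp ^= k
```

XOR of 1 to 5
`temp` takes the values: 0 → 1 → 3 → 0 → 4 → 1

Answer: 1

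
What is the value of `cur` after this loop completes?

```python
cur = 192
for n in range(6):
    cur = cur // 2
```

Halve 6 times: 192 // 2^6 = 3
`cur` takes the values: 192 → 96 → 48 → 24 → 12 → 6 → 3

Answer: 3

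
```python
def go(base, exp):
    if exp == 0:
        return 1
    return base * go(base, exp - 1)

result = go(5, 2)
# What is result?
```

go(5, 2) = 5 * 5 = 25

Answer: 25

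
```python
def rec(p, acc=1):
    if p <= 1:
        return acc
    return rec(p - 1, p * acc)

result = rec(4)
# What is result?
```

Accumulator trace (n, acc): (4, 1) -> (3, 4) -> (2, 12) -> (1, 24) -> return 24

Answer: 24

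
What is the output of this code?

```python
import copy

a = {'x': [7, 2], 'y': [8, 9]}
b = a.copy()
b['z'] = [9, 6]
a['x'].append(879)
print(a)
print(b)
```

Key concept: shallow copy of dict with mutable values.
Step by step:
`a = {'x': [7, 2], 'y': [8, 9]}` → a = {'x': [7, 2], 'y': [8, 9]}
`b = a.copy()` → b = {'x': [7, 2], 'y': [8, 9]}
`b['z'] = [9, 6]` → b = {'x': [7, 2], 'y': [8, 9], 'z': [9, 6]}
`a['x'].append(879)` → a = {'x': [7, 2, 879], 'y': [8, 9]}; b = {'x': [7, 2, 879], 'y': [8, 9], 'z': [9, 6]}
`print(a)` → prints {'x': [7, 2, 879], 'y': [8, 9]}
`print(b)` → prints {'x': [7, 2, 879], 'y': [8, 9], 'z': [9, 6]}

Answer:
{'x': [7, 2, 879], 'y': [8, 9]}
{'x': [7, 2, 879], 'y': [8, 9], 'z': [9, 6]}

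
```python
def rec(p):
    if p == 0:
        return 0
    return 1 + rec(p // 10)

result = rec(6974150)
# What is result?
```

Count of digits of 6974150: 7

Answer: 7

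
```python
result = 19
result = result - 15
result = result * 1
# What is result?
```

Trace:
`result = 19` → result = 19
`result = result - 15` → result = 4
`result = result * 1` → result = 4
So result = 4

Answer: 4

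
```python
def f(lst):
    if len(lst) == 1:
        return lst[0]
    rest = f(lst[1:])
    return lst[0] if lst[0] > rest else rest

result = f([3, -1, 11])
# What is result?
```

Recursive max over [3, -1, 11] = 11

Answer: 11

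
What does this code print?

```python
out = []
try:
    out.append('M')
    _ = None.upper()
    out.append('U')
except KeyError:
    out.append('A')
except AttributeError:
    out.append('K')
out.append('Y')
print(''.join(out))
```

Execution trace: 'M' (try body) → 'K' (except AttributeError) → 'Y' (after the try/except). Output: MKY

Answer: MKY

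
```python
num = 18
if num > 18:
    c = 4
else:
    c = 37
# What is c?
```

Trace:
`num = 18` → num = 18
`if num > 18: ...` → num > 18 is False, take else branch → c = 37
So c = 37

Answer: 37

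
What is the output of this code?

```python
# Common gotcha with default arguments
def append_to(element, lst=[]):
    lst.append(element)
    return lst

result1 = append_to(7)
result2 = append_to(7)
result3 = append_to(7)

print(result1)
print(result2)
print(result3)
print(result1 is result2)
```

Key concept: mutable default argument gotcha.
Step by step:
`result1 = append_to(7)` → result1 = [7]
`result2 = append_to(7)` → result1 = [7, 7] (same object as result2); result2 = [7, 7] (same object as result1)
`result3 = append_to(7)` → result1 = [7, 7, 7] (same object as result2, result3); result2 = [7, 7, 7] (same object as result1, result3); result3 = [7, 7, 7] (same object as result1, result2)
`print(result1)` → prints [7, 7, 7]
`print(result2)` → prints [7, 7, 7]
`print(result3)` → prints [7, 7, 7]
`print(result1 is result2)` → prints True

Answer:
[7, 7, 7]
[7, 7, 7]
[7, 7, 7]
True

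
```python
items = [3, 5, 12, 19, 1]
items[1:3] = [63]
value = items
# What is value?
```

Trace:
`items = [3, 5, 12, 19, 1]` → items = [3, 5, 12, 19, 1]
`items[1:3] = [63]` → items = [3, 63, 19, 1]
`value = items` → value = [3, 63, 19, 1]
So value = [3, 63, 19, 1]

Answer: [3, 63, 19, 1]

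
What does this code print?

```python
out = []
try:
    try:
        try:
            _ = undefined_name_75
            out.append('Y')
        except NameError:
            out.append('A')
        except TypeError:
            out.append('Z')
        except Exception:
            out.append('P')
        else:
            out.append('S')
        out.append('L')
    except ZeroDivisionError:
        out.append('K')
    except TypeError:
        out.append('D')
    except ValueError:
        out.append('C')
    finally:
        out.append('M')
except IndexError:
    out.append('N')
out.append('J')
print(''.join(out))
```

Execution trace: 'A' (inner except NameError) → 'L' (try body, no exception) → 'M' (finally) → 'J' (after the try/except). Output: ALMJ

Answer: ALMJ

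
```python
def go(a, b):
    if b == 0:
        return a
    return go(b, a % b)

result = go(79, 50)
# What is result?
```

go(79, 50) -> go(50, 29) -> go(29, 21) -> go(21, 8) -> go(8, 5) -> go(5, 3) -> go(3, 2) -> go(2, 1) -> go(1, 0) -> 1

Answer: 1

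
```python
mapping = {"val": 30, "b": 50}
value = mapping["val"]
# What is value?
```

Trace:
`mapping = {"val": 30, "b": 50}` → mapping = {'val': 30, 'b': 50}
`value = mapping["val"]` → value = 30
So value = 30

Answer: 30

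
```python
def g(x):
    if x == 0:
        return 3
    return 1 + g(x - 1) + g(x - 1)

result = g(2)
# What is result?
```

g(x) = 1 + 2·g(x-1), g(0)=3. Closed form: (3+1)·2^2 - 1 = 15.

Answer: 15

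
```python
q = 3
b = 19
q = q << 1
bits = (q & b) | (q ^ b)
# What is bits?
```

Trace:
`q = 3` → q = 3
`b = 19` → b = 19
`q = q << 1` → q = 6
`bits = (q & b) | (q ^ b)` → bits = 23
So bits = 23

Answer: 23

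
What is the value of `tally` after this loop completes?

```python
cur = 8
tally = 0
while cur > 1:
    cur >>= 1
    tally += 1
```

Count right shifts until 1
`tally` takes the values: 0 → 1 → 2 → 3

Answer: 3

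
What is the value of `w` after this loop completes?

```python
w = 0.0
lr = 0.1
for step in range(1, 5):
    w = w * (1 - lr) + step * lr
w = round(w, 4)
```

Moving average with lr=0.1
`w` takes the values: 0.0 → 0.1 → 0.29 → 0.561 → 0.9049

Answer: 0.9049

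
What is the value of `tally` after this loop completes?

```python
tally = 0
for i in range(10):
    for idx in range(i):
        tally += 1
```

Triangle number: 0+1+2+...+9
`tally` takes the values: 0 → 1 → 2 → 3 → 4 → 5 → 6 → 7 → 8 → 9 → 10 → 11 → 12 → 13 → 14 → 15 → 16 → 17 → 18 → 19 → 20 → 21 → 22 → 23 → 24 → 25 → 26 → 27 → 28 → 29 → … → 41 → 42 → 43 → 44 → 45

Answer: 45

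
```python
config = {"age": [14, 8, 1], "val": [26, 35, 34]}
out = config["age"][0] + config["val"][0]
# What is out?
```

Trace:
`config = {"age": [14, 8, 1], "val": [26, 35, 34]}` → config = {'age': [14, 8, 1], 'val': [26, 35, 34]}
`out = config["age"][0] + config["val"][0]` → out = 40
So out = 40

Answer: 40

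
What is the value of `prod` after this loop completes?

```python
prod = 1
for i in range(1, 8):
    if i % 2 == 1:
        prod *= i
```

Product of odd numbers 1 to 7
`prod` takes the values: 1 → 3 → 15 → 105

Answer: 105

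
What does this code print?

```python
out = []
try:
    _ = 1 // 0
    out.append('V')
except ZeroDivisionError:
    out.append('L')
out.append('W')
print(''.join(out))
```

Execution trace: 'L' (except ZeroDivisionError) → 'W' (after the try/except). Output: LW

Answer: LW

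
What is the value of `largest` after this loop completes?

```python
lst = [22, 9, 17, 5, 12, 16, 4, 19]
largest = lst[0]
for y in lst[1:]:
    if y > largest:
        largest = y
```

Maximum of [22, 9, 17, 5, 12, 16, 4, 19]
`largest` takes the values: 22

Answer: 22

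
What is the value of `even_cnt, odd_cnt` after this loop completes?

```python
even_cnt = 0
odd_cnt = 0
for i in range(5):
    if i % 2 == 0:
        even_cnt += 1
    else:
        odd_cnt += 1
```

Count evens and odds in range(5)
`even_cnt, odd_cnt` takes the values: (0, 0) → (1, 0) → (1, 1) → (2, 1) → (2, 2) → (3, 2)

Answer: 3, 2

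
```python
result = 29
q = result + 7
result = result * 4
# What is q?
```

Trace:
`result = 29` → result = 29
`q = result + 7` → q = 36
`result = result * 4` → result = 116
So q = 36

Answer: 36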